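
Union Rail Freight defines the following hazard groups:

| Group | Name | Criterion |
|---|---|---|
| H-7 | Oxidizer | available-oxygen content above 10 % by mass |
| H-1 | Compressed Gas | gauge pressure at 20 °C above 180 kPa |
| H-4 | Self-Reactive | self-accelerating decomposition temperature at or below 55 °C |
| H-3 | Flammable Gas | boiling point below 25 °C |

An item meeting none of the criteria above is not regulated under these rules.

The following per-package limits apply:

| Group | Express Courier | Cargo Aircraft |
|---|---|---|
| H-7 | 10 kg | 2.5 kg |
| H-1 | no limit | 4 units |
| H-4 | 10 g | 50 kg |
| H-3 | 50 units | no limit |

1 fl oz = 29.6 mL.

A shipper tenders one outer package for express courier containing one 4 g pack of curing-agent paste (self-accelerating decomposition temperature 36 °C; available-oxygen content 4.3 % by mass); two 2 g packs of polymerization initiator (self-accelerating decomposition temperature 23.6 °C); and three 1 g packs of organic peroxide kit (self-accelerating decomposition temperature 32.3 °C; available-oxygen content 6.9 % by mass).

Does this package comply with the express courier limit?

No

Self-accelerating decomposition temperature 36 °C meets the Group H-4 criterion (Self-Reactive), so the curing-agent paste is Group H-4.
With self-accelerating decomposition temperature 23.6 °C (≤ 55 °C), the polymerization initiator falls in Group H-4.
With self-accelerating decomposition temperature 32.3 °C (≤ 55 °C), the organic peroxide kit falls in Group H-4.
Total Group H-4: 4 g + (two 2 g packs = 4 g) + (three 1 g packs = 3 g) = 11 g.
That exceeds the Group H-4 express courier limit of 10 g.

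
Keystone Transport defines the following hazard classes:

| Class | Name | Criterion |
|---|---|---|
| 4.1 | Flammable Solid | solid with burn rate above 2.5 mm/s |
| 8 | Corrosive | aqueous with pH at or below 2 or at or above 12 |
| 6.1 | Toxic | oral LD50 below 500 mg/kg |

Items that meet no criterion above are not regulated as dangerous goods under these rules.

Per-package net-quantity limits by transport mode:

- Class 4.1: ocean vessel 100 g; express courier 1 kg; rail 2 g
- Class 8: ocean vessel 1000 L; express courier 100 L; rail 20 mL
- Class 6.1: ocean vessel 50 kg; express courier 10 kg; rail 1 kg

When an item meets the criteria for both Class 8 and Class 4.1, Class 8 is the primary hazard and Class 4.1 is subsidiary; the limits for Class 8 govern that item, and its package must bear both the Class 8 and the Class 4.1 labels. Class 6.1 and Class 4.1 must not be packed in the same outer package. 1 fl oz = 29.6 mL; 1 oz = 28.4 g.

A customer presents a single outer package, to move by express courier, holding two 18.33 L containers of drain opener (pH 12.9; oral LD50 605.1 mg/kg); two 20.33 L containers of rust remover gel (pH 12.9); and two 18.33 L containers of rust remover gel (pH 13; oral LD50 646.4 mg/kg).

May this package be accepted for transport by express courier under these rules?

No

pH 12.9 meets the Class 8 criterion (Corrosive), so the drain opener is Class 8.
The rust remover gel has pH 12.9, which is ≥ 12, so it is Class 8 (Corrosive).
The rust remover gel has pH 13, which is ≥ 12, so it is Class 8 (Corrosive).
Total Class 8: (two 18.33 L containers = 36.66 L) + (two 20.33 L containers = 40.66 L) + (two 18.33 L containers = 36.66 L) = 113.98 L.
That exceeds the Class 8 express courier limit of 100 L.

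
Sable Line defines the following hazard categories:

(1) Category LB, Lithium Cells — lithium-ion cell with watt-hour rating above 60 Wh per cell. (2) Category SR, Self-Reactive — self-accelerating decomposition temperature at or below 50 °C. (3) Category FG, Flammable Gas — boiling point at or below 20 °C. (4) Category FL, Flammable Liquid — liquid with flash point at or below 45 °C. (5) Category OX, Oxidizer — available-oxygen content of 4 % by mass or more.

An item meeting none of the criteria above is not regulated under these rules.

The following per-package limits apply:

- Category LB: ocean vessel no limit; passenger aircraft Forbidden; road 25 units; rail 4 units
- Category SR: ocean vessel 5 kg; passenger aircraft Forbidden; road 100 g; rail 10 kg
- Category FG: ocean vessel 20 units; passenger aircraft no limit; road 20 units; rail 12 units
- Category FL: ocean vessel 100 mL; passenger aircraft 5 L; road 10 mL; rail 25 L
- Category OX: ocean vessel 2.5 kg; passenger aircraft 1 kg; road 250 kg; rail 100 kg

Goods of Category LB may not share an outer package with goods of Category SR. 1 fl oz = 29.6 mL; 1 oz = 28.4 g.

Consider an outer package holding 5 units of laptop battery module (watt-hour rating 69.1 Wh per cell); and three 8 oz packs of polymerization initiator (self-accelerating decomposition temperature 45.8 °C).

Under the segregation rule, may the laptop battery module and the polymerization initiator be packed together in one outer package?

No

The laptop battery module has watt-hour rating 69.1 Wh per cell, which is > 60 Wh per cell, so it is Category LB (Lithium Cells).
With self-accelerating decomposition temperature 45.8 °C (≤ 50 °C), the polymerization initiator falls in Category SR.
Category LB and Category SR may not share an outer package.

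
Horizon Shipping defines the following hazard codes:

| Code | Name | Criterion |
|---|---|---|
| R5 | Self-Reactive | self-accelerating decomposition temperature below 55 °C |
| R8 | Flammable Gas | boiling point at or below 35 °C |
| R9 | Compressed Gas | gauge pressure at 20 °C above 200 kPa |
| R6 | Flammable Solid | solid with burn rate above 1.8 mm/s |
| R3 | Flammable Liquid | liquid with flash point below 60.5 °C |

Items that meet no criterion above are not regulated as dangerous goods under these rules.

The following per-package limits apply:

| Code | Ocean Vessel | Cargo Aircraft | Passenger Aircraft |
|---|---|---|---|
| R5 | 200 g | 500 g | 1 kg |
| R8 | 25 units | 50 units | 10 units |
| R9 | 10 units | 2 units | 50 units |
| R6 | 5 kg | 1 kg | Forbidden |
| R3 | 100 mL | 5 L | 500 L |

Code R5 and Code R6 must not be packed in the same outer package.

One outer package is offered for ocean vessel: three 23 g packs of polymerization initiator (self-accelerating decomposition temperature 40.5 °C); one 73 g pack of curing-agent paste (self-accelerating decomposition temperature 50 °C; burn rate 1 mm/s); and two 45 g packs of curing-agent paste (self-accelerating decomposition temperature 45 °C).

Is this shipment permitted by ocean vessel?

The polymerization initiator has self-accelerating decomposition temperature 40.5 °C, which is < 55 °C, so it is Code R5 (Self-Reactive).
Self-accelerating decomposition temperature 50 °C meets the Code R5 criterion (Self-Reactive), so the curing-agent paste is Code R5.
Self-accelerating decomposition temperature 45 °C meets the Code R5 criterion (Self-Reactive), so the curing-agent paste is Code R5.
Code R5 net quantity: (three 23 g packs = 69 g) + 73 g + (two 45 g packs = 90 g) = 232 g.
That exceeds the Code R5 ocean vessel limit of 200 g.

No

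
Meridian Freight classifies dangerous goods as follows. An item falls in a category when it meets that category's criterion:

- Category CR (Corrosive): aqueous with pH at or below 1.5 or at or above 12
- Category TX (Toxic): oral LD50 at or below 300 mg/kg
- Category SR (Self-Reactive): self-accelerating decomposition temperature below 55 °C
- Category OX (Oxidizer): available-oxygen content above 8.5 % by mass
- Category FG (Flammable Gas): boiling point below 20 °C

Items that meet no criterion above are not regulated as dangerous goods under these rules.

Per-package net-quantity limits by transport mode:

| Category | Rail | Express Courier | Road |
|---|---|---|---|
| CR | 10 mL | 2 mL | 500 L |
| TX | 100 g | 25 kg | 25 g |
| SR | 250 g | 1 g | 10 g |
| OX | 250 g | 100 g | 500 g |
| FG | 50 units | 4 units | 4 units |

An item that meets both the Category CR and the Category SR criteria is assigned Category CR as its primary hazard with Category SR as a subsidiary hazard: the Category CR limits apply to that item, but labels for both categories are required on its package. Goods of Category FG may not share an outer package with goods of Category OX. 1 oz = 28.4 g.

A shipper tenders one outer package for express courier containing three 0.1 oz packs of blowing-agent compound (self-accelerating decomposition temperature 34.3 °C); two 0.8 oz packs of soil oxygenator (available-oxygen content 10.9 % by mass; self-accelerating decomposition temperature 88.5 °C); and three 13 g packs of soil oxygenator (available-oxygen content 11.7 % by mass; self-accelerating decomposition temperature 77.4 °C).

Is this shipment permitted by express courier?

No

Self-accelerating decomposition temperature 34.3 °C meets the Category SR criterion (Self-Reactive), so the blowing-agent compound is Category SR.
The soil oxygenator has available-oxygen content 10.9 % by mass, which is > 8.5 % by mass, so it is Category OX (Oxidizer).
The soil oxygenator has available-oxygen content 11.7 % by mass, which is > 8.5 % by mass, so it is Category OX (Oxidizer).
Category OX net quantity: (two 0.8 oz packs = 45.44 g) + (three 13 g packs = 39 g) = 84.44 g.
84.44 g ≤ 100 g (express courier limit, Category OX) — within limit.
Category SR quantity: three 0.1 oz packs = 8.52 g.
That exceeds the Category SR express courier limit of 1 g.
The segregation rule (Category FG with Category OX) does not apply to Category OX with Category SR.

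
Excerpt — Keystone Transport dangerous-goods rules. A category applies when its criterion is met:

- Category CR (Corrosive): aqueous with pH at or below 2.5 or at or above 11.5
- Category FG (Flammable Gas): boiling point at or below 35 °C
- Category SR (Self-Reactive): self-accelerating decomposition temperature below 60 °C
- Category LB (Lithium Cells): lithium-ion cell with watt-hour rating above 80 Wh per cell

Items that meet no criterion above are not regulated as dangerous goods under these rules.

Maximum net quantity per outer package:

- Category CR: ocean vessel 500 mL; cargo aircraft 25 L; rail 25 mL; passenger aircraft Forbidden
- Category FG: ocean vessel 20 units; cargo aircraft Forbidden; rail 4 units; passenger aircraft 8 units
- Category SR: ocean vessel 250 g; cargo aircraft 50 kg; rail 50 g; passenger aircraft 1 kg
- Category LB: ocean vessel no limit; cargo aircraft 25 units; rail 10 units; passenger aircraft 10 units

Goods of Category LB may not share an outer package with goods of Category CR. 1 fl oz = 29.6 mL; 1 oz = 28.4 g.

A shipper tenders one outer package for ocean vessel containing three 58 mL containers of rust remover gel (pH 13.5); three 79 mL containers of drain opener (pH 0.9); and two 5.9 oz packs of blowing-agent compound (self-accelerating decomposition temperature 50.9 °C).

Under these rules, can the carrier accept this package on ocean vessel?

pH 13.5 meets the Category CR criterion (Corrosive), so the rust remover gel is Category CR.
With pH 0.9 (≤ 2.5), the drain opener falls in Category CR.
With self-accelerating decomposition temperature 50.9 °C (< 60 °C), the blowing-agent compound falls in Category SR.
Category CR net quantity: (three 58 mL containers = 174 mL) + (three 79 mL containers = 237 mL) = 411 mL.
411 mL ≤ 500 mL (ocean vessel limit, Category CR) — within limit.
Category SR quantity: two 5.9 oz packs = 335.12 g.
That exceeds the Category SR ocean vessel limit of 250 g.
The segregation rule (Category LB with Category CR) does not apply to Category CR with Category SR.

No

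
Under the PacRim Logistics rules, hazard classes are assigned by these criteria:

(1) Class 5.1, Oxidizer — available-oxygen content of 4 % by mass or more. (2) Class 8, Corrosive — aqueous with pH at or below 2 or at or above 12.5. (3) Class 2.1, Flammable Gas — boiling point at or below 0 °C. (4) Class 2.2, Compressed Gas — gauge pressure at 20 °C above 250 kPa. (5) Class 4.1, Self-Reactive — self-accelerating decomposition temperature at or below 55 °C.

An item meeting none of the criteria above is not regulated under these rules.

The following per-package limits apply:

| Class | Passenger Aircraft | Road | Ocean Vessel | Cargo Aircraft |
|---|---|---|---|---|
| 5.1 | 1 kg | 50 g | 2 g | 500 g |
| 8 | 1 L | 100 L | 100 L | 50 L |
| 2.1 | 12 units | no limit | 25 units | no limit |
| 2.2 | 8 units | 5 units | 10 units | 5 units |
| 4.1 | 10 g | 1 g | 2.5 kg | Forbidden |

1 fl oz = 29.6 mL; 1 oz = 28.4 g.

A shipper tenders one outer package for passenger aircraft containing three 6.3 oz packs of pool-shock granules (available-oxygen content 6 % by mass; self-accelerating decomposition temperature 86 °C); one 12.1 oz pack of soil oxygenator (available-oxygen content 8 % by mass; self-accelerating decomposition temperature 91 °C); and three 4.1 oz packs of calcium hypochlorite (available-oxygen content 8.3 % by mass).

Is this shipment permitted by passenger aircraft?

The pool-shock granules have available-oxygen content 6 % by mass, which is ≥ 4 % by mass, so they are Class 5.1 (Oxidizer).
The soil oxygenator has available-oxygen content 8 % by mass, which is ≥ 4 % by mass, so it is Class 5.1 (Oxidizer).
With available-oxygen content 8.3 % by mass (≥ 4 % by mass), the calcium hypochlorite falls in Class 5.1.
Total Class 5.1: (three 6.3 oz packs = 536.76 g) + (one 12.1 oz pack = 343.64 g) + (three 4.1 oz packs = 349.32 g) = 1229.72 g.
1229.72 g > 1 kg (passenger aircraft limit, Class 5.1) — over the limit.

No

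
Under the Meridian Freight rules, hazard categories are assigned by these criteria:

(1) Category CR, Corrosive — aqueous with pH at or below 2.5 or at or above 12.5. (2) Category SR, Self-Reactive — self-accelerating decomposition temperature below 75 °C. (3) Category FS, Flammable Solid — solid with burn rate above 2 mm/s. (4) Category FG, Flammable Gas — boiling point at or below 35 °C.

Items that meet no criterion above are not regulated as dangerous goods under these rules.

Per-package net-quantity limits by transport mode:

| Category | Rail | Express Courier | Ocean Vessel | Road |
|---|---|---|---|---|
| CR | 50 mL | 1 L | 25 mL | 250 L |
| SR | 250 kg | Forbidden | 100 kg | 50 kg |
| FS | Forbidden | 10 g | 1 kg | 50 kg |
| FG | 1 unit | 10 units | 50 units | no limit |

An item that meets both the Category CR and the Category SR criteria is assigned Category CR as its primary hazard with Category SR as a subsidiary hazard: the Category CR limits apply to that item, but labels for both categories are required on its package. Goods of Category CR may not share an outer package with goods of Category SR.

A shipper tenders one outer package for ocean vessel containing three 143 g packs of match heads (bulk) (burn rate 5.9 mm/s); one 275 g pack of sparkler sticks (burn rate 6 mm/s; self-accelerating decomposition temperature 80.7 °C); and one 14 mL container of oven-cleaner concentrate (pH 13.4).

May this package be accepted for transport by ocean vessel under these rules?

Yes

Burn rate 5.9 mm/s meets the Category FS criterion (Flammable Solid), so the match heads (bulk) are Category FS.
Sparkler sticks: burn rate 6 mm/s > 2 mm/s → Category FS (Flammable Solid).
pH 13.4 meets the Category CR criterion (Corrosive), so the oven-cleaner concentrate is Category CR.
Category CR quantity: 14 mL.
14 mL ≤ 25 mL (ocean vessel limit, Category CR) — within limit.
Category FS net quantity: (three 143 g packs = 429 g) + 275 g = 704 g.
704 g ≤ 1 kg (ocean vessel limit, Category FS) — within limit.
The segregation rule (Category CR with Category SR) does not apply to Category CR with Category FS.
Every hazard category is within its ocean vessel limit and no segregation rule is violated.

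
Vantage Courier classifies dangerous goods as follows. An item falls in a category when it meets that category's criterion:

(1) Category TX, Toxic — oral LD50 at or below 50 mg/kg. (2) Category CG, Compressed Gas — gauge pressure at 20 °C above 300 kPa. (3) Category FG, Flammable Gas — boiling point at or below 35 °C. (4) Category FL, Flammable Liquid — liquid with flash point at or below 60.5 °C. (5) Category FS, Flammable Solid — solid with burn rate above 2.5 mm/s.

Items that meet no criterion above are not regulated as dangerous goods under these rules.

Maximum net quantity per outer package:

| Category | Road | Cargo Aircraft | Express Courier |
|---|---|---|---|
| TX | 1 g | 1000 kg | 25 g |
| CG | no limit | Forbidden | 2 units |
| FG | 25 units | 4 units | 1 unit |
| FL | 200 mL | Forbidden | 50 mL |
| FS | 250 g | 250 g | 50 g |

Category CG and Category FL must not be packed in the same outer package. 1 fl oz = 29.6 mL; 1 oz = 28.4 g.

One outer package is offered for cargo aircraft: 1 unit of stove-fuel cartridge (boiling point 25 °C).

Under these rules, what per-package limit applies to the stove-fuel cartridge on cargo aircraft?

4 units

With boiling point 25 °C (≤ 35 °C), the stove-fuel cartridge falls in Category FG.
The cargo aircraft limit for Category FG is 4 units.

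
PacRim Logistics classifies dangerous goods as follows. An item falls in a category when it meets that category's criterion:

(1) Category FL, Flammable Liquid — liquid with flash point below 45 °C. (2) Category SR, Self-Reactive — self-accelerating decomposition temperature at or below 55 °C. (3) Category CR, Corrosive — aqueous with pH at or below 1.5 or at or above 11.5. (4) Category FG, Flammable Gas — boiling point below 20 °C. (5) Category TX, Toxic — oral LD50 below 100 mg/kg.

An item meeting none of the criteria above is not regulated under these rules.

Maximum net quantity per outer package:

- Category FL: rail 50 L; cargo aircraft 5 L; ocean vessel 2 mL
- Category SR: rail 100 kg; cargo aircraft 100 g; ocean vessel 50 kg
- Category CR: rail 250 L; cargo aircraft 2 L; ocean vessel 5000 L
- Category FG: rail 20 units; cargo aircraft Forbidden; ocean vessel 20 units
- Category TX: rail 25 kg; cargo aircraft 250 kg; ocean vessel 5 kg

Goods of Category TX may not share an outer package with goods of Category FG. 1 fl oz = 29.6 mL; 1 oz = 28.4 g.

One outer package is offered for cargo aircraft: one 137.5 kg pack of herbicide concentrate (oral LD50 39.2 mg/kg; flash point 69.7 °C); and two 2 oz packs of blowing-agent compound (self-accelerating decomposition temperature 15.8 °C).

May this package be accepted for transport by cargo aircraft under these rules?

No

Herbicide concentrate: oral LD50 39.2 mg/kg < 100 mg/kg → Category TX (Toxic).
Blowing-agent compound: self-accelerating decomposition temperature 15.8 °C ≤ 55 °C → Category SR (Self-Reactive).
Category SR quantity: two 2 oz packs = 113.6 g.
That exceeds the Category SR cargo aircraft limit of 100 g.
Category TX quantity: 137.5 kg.
That is within the Category TX cargo aircraft limit of 250 kg.
The segregation rule (Category TX with Category FG) does not apply to Category SR with Category TX.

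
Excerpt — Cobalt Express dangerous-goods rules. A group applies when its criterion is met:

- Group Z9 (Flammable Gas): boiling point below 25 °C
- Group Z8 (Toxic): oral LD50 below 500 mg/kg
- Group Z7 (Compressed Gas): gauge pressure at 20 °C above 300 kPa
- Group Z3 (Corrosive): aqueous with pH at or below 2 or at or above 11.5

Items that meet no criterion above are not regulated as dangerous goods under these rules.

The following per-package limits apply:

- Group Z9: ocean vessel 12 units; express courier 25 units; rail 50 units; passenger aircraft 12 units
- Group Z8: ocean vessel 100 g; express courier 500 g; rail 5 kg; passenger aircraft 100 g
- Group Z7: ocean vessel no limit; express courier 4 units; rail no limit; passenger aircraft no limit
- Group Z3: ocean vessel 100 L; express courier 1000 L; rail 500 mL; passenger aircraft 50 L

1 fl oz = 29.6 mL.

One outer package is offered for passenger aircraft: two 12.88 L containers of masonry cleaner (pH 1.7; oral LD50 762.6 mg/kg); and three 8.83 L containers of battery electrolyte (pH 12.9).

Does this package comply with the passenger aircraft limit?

With pH 1.7 (≤ 2), the masonry cleaner falls in Group Z3.
Battery electrolyte: pH 12.9 ≥ 11.5 → Group Z3 (Corrosive).
Total Group Z3: (two 12.88 L containers = 25.76 L) + (three 8.83 L containers = 26.49 L) = 52.25 L.
52.25 L exceeds the passenger aircraft limit of 50 L for Group Z3.

No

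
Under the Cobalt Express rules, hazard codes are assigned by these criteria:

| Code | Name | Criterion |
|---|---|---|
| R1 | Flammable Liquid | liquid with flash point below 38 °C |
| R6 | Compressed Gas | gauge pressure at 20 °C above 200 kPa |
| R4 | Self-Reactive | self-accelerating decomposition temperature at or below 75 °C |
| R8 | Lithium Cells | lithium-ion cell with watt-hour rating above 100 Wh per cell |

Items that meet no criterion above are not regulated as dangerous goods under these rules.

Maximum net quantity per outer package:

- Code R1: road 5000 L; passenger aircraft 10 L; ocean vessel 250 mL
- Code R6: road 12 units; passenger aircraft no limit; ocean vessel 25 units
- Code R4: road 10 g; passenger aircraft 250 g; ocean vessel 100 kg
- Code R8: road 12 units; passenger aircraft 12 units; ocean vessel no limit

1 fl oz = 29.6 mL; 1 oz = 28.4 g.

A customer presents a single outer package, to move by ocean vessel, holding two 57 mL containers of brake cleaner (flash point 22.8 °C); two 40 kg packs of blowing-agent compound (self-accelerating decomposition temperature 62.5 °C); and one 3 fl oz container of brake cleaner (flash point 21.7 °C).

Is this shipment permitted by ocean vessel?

Yes

Flash point 22.8 °C meets the Code R1 criterion (Flammable Liquid), so the brake cleaner is Code R1.
With self-accelerating decomposition temperature 62.5 °C (≤ 75 °C), the blowing-agent compound falls in Code R4.
The brake cleaner has flash point 21.7 °C, which is < 38 °C, so it is Code R1 (Flammable Liquid).
Code R1 net quantity: (two 57 mL containers = 114 mL) + (one 3 fl oz container = 88.8 mL) = 202.8 mL.
That is within the Code R1 ocean vessel limit of 250 mL.
Code R4 quantity: two 40 kg packs = 80 kg.
80 kg ≤ 100 kg (ocean vessel limit, Code R4) — within limit.
Every hazard code is within its ocean vessel limit and no segregation rule is violated.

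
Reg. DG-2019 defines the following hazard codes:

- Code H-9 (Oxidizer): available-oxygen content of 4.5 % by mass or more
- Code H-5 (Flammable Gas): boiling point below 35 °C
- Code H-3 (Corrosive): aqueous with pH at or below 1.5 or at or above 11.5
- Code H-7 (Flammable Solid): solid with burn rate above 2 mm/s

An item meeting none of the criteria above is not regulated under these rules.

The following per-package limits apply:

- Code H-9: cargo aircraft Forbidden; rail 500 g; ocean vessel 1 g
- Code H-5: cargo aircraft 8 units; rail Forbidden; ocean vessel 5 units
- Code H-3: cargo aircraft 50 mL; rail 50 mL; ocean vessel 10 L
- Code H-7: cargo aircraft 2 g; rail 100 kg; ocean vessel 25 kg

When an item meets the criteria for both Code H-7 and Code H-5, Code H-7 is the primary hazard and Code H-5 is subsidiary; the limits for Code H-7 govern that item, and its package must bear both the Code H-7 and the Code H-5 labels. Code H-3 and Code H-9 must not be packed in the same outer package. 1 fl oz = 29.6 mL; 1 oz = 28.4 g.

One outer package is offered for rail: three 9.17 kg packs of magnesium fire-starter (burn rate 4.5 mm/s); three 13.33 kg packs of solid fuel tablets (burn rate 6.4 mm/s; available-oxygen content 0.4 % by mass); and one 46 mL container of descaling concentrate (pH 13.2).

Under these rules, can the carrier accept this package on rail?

Yes

With burn rate 4.5 mm/s (> 2 mm/s), the magnesium fire-starter falls in Code H-7.
Solid fuel tablets: burn rate 6.4 mm/s > 2 mm/s → Code H-7 (Flammable Solid).
The descaling concentrate has pH 13.2, which is ≥ 11.5, so it is Code H-3 (Corrosive).
Code H-3 quantity: 46 mL.
46 mL is within the rail limit of 50 mL for Code H-3.
Code H-7 net quantity: (three 9.17 kg packs = 27.51 kg) + (three 13.33 kg packs = 39.99 kg) = 67.5 kg.
That is within the Code H-7 rail limit of 100 kg.
The segregation rule (Code H-3 with Code H-9) does not apply to Code H-3 with Code H-7.
Every hazard code is within its rail limit and no segregation rule is violated.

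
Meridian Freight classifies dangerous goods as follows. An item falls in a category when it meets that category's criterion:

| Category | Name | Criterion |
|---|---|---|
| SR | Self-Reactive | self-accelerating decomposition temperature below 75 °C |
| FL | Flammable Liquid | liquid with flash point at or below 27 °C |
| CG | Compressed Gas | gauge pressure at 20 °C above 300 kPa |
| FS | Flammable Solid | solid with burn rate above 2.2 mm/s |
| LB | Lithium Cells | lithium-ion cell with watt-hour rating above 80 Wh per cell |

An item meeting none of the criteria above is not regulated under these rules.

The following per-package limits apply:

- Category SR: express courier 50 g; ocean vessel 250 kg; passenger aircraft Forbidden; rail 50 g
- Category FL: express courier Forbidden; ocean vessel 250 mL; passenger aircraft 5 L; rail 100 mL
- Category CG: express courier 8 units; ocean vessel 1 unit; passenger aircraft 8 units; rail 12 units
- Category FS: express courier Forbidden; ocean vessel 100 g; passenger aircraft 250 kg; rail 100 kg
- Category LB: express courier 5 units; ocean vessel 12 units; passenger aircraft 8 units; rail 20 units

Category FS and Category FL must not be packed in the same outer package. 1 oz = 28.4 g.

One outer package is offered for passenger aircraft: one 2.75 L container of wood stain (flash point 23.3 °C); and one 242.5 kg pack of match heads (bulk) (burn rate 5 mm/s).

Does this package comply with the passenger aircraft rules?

With flash point 23.3 °C (≤ 27 °C), the wood stain falls in Category FL.
Burn rate 5 mm/s meets the Category FS criterion (Flammable Solid), so the match heads (bulk) are Category FS.
Category FS quantity: 242.5 kg.
That is within the Category FS passenger aircraft limit of 250 kg.
Category FL quantity: 2.75 L.
2.75 L ≤ 5 L (passenger aircraft limit, Category FL) — within limit.
Category FS and Category FL may not share an outer package.

No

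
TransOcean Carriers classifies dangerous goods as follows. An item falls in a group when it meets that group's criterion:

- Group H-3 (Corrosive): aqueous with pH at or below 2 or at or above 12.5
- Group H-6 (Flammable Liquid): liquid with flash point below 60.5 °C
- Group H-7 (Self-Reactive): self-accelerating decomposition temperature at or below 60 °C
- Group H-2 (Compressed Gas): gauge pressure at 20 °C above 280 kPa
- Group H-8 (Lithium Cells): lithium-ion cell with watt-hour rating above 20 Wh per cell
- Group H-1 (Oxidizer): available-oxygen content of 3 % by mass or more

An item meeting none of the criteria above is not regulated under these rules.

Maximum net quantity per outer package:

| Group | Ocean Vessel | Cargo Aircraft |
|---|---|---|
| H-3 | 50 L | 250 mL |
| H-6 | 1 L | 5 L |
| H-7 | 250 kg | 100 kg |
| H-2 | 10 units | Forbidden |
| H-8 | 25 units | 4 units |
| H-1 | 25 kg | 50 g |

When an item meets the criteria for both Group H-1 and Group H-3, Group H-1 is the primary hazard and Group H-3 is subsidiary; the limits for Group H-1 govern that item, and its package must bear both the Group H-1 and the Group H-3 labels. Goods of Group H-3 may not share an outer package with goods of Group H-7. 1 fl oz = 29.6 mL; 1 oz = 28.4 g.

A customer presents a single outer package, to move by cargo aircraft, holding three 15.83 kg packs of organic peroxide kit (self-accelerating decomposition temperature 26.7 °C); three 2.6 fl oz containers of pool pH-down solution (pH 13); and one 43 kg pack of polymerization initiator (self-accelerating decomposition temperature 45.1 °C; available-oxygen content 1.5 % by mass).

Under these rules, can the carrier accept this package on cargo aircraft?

No

Organic peroxide kit: self-accelerating decomposition temperature 26.7 °C ≤ 60 °C → Group H-7 (Self-Reactive).
Pool pH-down solution: pH 13 ≥ 12.5 → Group H-3 (Corrosive).
Polymerization initiator: self-accelerating decomposition temperature 45.1 °C ≤ 60 °C → Group H-7 (Self-Reactive).
Group H-3 quantity: three 2.6 fl oz containers = 230.88 mL.
That is within the Group H-3 cargo aircraft limit of 250 mL.
Group H-7 net quantity: (three 15.83 kg packs = 47.49 kg) + 43 kg = 90.49 kg.
90.49 kg ≤ 100 kg (cargo aircraft limit, Group H-7) — within limit.
Group H-3 and Group H-7 may not share an outer package.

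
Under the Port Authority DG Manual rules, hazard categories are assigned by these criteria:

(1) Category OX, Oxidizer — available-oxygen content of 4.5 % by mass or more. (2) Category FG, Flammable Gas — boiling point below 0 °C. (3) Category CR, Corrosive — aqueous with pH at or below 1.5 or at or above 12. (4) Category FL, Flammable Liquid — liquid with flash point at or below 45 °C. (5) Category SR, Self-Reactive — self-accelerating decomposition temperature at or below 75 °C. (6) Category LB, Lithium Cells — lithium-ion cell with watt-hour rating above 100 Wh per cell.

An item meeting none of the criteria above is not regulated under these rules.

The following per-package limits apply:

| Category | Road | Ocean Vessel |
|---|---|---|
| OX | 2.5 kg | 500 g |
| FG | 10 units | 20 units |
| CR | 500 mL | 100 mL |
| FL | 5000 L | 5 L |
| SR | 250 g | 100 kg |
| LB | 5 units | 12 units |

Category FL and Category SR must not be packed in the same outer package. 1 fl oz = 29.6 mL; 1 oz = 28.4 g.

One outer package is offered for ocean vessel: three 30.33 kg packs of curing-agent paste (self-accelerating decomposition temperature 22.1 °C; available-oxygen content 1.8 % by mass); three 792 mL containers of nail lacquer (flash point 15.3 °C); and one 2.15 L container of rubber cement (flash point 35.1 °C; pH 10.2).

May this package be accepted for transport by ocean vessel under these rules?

Self-accelerating decomposition temperature 22.1 °C meets the Category SR criterion (Self-Reactive), so the curing-agent paste is Category SR.
Nail lacquer: flash point 15.3 °C ≤ 45 °C → Category FL (Flammable Liquid).
With flash point 35.1 °C (≤ 45 °C), the rubber cement falls in Category FL.
Category FL net quantity: (three 792 mL containers = 2.376 L) + 2.15 L = 4.526 L.
4.526 L is within the ocean vessel limit of 5 L for Category FL.
Category SR quantity: three 30.33 kg packs = 90.99 kg.
90.99 kg ≤ 100 kg (ocean vessel limit, Category SR) — within limit.
Category FL and Category SR may not share an outer package.

No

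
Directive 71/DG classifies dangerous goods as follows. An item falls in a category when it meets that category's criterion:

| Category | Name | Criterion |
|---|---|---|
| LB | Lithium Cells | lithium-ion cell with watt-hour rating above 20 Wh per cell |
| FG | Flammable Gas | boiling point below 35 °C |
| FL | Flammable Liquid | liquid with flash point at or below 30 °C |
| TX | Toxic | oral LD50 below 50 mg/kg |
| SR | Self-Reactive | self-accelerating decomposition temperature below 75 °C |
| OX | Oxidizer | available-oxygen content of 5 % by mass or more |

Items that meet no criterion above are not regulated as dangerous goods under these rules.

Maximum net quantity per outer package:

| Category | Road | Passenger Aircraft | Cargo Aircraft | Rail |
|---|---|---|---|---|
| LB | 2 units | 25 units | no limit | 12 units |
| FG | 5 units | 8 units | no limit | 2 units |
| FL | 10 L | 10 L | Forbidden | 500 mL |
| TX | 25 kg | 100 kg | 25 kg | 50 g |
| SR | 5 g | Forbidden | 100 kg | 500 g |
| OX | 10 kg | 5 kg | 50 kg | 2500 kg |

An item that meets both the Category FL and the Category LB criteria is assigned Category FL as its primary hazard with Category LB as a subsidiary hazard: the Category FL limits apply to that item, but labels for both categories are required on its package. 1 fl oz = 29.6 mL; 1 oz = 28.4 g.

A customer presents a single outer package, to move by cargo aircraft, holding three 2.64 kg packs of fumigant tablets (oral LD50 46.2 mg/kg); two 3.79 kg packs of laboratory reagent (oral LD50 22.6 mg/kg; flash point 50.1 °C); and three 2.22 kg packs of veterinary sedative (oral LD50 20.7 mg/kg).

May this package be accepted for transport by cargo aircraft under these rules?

Fumigant tablets: oral LD50 46.2 mg/kg < 50 mg/kg → Category TX (Toxic).
Laboratory reagent: oral LD50 22.6 mg/kg < 50 mg/kg → Category TX (Toxic).
With oral LD50 20.7 mg/kg (< 50 mg/kg), the veterinary sedative falls in Category TX.
Category TX net quantity: (three 2.64 kg packs = 7.92 kg) + (two 3.79 kg packs = 7.58 kg) + (three 2.22 kg packs = 6.66 kg) = 22.16 kg.
That is within the Category TX cargo aircraft limit of 25 kg.

Yes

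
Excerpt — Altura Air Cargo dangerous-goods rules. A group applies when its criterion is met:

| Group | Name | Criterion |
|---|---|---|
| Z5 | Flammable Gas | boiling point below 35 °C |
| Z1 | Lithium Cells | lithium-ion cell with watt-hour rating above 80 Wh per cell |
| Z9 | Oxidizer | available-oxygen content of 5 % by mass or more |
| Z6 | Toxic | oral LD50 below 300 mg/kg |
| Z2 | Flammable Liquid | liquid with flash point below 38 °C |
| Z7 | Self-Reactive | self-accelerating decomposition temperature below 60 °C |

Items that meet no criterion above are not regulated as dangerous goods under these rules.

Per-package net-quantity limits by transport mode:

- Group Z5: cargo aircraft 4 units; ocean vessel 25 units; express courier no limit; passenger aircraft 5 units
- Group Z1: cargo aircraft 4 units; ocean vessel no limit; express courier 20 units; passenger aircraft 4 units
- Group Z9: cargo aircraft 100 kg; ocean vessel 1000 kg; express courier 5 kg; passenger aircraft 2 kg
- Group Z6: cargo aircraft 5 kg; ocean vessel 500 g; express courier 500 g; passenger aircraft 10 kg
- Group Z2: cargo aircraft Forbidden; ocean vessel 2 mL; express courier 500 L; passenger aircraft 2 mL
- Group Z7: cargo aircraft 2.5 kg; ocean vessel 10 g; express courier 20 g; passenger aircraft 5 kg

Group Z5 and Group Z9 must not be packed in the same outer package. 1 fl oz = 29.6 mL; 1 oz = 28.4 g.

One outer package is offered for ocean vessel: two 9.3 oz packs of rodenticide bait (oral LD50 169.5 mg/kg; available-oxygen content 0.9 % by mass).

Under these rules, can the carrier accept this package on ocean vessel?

No

With oral LD50 169.5 mg/kg (< 300 mg/kg), the rodenticide bait falls in Group Z6.
Group Z6 quantity: two 9.3 oz packs = 528.24 g.
528.24 g > 500 g (ocean vessel limit, Group Z6) — over the limit.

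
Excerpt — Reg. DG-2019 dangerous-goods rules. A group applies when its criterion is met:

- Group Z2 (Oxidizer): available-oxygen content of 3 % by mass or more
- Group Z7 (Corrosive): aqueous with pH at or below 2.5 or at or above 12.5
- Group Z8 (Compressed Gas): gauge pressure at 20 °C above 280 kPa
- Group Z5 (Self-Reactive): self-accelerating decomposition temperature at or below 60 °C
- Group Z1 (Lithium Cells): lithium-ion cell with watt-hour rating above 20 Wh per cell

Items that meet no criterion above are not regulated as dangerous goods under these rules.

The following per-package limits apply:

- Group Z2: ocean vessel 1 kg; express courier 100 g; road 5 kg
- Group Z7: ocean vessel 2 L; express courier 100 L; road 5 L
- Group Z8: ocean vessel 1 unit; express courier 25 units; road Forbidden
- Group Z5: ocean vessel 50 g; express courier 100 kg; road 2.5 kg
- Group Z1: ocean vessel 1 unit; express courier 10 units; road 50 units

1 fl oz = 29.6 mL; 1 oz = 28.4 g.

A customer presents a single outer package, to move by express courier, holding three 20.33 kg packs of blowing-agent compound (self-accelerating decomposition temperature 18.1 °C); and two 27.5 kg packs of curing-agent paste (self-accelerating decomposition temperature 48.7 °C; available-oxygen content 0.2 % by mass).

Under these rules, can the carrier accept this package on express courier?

Blowing-agent compound: self-accelerating decomposition temperature 18.1 °C ≤ 60 °C → Group Z5 (Self-Reactive).
The curing-agent paste has self-accelerating decomposition temperature 48.7 °C, which is ≤ 60 °C, so it is Group Z5 (Self-Reactive).
Total Group Z5: (three 20.33 kg packs = 60.99 kg) + (two 27.5 kg packs = 55 kg) = 115.99 kg.
That exceeds the Group Z5 express courier limit of 100 kg.

No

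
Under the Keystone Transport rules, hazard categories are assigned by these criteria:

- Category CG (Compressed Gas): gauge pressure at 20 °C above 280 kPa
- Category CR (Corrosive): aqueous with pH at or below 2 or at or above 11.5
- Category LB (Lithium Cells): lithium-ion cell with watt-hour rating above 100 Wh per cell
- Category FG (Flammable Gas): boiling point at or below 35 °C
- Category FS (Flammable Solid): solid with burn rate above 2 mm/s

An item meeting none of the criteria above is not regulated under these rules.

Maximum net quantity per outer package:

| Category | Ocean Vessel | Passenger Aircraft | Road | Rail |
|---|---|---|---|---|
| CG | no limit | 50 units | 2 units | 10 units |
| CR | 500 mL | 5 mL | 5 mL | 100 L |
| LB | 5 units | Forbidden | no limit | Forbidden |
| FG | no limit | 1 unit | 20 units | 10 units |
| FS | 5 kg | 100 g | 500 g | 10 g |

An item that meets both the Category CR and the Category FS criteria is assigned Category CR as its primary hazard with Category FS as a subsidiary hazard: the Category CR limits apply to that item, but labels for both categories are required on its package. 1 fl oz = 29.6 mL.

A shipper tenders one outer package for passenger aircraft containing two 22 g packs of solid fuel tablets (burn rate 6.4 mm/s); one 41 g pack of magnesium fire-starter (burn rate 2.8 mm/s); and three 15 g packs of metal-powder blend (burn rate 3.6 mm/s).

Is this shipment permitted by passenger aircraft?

No

With burn rate 6.4 mm/s (> 2 mm/s), the solid fuel tablets fall in Category FS.
Magnesium fire-starter: burn rate 2.8 mm/s > 2 mm/s → Category FS (Flammable Solid).
Metal-powder blend: burn rate 3.6 mm/s > 2 mm/s → Category FS (Flammable Solid).
Total Category FS: (two 22 g packs = 44 g) + 41 g + (three 15 g packs = 45 g) = 130 g.
That exceeds the Category FS passenger aircraft limit of 100 g.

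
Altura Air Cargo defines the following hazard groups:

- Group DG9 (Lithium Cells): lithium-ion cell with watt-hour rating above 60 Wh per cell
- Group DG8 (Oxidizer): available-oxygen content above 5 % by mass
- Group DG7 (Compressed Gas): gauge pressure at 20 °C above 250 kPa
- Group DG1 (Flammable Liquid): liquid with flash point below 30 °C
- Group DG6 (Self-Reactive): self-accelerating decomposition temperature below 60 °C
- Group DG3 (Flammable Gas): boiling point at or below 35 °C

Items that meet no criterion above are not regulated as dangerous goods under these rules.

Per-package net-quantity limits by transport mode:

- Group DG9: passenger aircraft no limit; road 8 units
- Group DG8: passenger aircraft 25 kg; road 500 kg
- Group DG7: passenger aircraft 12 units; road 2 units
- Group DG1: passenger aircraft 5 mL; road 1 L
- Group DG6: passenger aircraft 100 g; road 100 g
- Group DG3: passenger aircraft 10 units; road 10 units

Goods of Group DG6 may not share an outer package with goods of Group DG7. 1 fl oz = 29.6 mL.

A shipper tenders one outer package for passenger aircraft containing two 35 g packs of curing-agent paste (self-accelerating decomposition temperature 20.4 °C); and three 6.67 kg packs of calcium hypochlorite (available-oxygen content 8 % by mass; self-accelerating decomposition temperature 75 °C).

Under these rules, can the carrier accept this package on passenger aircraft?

With self-accelerating decomposition temperature 20.4 °C (< 60 °C), the curing-agent paste falls in Group DG6.
Calcium hypochlorite: available-oxygen content 8 % by mass > 5 % by mass → Group DG8 (Oxidizer).
Group DG6 quantity: two 35 g packs = 70 g.
70 g ≤ 100 g (passenger aircraft limit, Group DG6) — within limit.
Group DG8 quantity: three 6.67 kg packs = 20.01 kg.
20.01 kg is within the passenger aircraft limit of 25 kg for Group DG8.
The segregation rule (Group DG6 with Group DG7) does not apply to Group DG6 with Group DG8.
Every hazard group is within its passenger aircraft limit and no segregation rule is violated.

Yes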